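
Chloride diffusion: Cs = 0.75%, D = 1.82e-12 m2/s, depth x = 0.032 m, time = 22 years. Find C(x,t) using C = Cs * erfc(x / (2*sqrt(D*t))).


t_seconds = 22 * 365.25 * 24 * 3600 = 694267200.0 s
arg = 0.032 / (2 * sqrt(1.82e-12 * 694267200.0))
= 0.4501
erfc(0.4501) = 0.5244
C = 0.75 * 0.5244 = 0.3933%

0.3933


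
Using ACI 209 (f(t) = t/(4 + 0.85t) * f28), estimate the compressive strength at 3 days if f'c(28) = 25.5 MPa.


f(3) = 3 / (4 + 0.85 * 3) * 25.5
= 3 / 6.55 * 25.5
= 11.68 MPa

11.68


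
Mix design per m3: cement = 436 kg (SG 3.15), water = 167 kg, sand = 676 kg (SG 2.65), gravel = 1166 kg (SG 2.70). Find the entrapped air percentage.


Vol cement = 436 / (3.15 * 1000) = 0.138413 m3
Vol water = 167 / 1000 = 0.167 m3
Vol sand = 676 / (2.65 * 1000) = 0.255094 m3
Vol gravel = 1166 / (2.70 * 1000) = 0.431852 m3
Total solid + water volume = 0.992359 m3
Air = (1 - 0.992359) * 100 = 0.76%

0.76


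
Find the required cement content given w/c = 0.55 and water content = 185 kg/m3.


Cement = water / (w/c)
= 185 / 0.55
= 336.4 kg/m3

336.4


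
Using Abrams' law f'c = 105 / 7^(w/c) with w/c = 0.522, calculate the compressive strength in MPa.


f'c = 105 / 7^0.522
= 105 / 2.761
= 38.02 MPa

38.02


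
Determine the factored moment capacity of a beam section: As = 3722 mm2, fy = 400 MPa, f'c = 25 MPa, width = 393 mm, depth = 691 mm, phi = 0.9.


a = As * fy / (0.85 * f'c * b)
= 3722 * 400 / (0.85 * 25 * 393)
= 178.2727 mm
Mn = As * fy * (d - a/2) / 10^6
= 896.0546 kN-m
phi*Mn = 0.9 * 896.0546 = 806.45 kN-m

806.45


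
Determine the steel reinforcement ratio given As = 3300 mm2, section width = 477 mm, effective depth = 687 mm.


rho = As / (b * d)
= 3300 / (477 * 687)
= 0.0101

0.0101


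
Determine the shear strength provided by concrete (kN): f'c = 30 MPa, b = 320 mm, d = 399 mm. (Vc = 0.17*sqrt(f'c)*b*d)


Vc = 0.17 * sqrt(30) * 320 * 399 / 1000
= 118.89 kN

118.89


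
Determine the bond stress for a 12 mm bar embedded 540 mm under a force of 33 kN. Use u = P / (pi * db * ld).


u = P / (pi * db * ld)
= 33 * 1000 / (pi * 12 * 540)
= 1.621 MPa

1.621


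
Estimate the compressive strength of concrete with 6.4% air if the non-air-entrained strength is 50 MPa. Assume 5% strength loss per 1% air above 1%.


Strength loss = (6.4 - 1) * 5 = 27.0%
f'c = 50 * (1 - 27.0/100)
= 36.5 MPa

36.5


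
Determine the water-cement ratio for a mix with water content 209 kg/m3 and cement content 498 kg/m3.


w/c = water / cement
w/c = 209 / 498 = 0.42

0.42


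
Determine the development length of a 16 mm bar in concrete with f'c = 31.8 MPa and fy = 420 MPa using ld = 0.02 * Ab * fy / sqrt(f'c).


Ab = pi * 16^2 / 4 = 201.062 mm2
ld = 0.02 * 201.062 * 420 / sqrt(31.8)
= 299.5 mm

299.5


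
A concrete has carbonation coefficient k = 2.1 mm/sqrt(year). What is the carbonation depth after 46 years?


depth = k * sqrt(t)
= 2.1 * sqrt(46)
= 14.24 mm

14.24


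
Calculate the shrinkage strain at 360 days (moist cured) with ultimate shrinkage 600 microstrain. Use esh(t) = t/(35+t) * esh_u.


esh(360) = 360 / (35 + 360) * 600
= 360 / 395 * 600
= 546.8 microstrain

546.8


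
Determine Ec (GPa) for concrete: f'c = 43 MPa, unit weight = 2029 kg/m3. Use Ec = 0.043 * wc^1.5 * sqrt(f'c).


Ec = 0.043 * 2029^1.5 * sqrt(43) / 1000
= 25.77 GPa

25.77


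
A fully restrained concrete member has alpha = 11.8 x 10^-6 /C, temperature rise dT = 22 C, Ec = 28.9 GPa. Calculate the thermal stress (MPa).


sigma = alpha * dT * Ec
= 11.8e-6 * 22 * 28.9 * 1000
= 7.502 MPa

7.502


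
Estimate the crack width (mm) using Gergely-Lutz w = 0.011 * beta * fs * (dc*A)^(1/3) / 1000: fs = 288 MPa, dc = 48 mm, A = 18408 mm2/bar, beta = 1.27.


w = 0.011 * beta * fs * (dc * A)^(1/3) / 1000
= 0.011 * 1.27 * 288 * (48 * 18408)^(1/3) / 1000
= 0.386 mm

0.386


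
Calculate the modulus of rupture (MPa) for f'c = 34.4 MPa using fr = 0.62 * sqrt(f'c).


fr = 0.62 * sqrt(34.4)
= 3.636 MPa

3.636


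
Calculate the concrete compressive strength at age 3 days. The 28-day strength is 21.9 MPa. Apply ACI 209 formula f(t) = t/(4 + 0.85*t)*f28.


f(3) = 3 / (4 + 0.85 * 3) * 21.9
= 3 / 6.55 * 21.9
= 10.03 MPa

10.03


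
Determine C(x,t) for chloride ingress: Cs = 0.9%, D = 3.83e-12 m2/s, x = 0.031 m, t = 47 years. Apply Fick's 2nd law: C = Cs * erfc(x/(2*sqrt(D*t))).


t_seconds = 47 * 365.25 * 24 * 3600 = 1483207200.0 s
arg = 0.031 / (2 * sqrt(3.83e-12 * 1483207200.0))
= 0.2057
erfc(0.2057) = 0.7712
C = 0.9 * 0.7712 = 0.6941%

0.6941


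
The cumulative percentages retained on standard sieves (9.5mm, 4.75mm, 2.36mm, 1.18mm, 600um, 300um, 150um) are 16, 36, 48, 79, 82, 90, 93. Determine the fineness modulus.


FM = sum(cumulative % retained) / 100
= 444 / 100
= 4.44

4.44


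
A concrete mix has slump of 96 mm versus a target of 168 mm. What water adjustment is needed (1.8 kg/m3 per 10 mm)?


Difference = 168 - 96 = 72 mm
Water adjustment = 72 * 1.8 / 10 = 13.0 kg/m3

13.0


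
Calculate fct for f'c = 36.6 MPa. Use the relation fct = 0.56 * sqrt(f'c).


fct = 0.56 * sqrt(36.6)
= 0.56 * 6.05
= 3.388 MPa

3.388


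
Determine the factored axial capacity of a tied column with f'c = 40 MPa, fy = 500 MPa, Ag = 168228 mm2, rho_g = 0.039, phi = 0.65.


Ast = rho * Ag = 0.039 * 168228 = 6560.892 mm2
phi*Pn = 0.65 * 0.80 * (0.85 * 40 * (168228 - 6560.892) + 500 * 6560.892) / 1000
= 4564.11 kN

4564.11


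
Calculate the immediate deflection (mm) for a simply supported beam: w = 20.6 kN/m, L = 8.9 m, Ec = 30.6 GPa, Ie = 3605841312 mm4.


Convert: L = 8.9 m = 8900 mm, Ec = 30.6 GPa = 30600 MPa
delta = 5 * 20.6 * 8900^4 / (384 * 30600 * 3605841312)
= 15.25 mm

15.25


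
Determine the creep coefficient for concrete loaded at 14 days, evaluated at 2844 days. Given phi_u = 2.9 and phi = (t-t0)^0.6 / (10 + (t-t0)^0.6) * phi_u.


dt = 2844 - 14 = 2830
phi = 2830^0.6 / (10 + 2830^0.6) * 2.9
= 2.673

2.673


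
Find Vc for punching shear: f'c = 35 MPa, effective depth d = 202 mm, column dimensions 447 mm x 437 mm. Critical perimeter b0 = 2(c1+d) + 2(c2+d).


b0 = 2*(447 + 202) + 2*(437 + 202) = 2576 mm
Vc = 0.33 * sqrt(35) * 2576 * 202 / 1000
= 1015.89 kN

1015.89


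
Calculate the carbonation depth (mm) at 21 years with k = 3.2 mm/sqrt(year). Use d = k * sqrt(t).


depth = k * sqrt(t)
= 3.2 * sqrt(21)
= 14.66 mm

14.66


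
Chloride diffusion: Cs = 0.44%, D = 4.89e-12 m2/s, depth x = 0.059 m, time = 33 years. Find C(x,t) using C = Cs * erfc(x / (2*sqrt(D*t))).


t_seconds = 33 * 365.25 * 24 * 3600 = 1041400800.0 s
arg = 0.059 / (2 * sqrt(4.89e-12 * 1041400800.0))
= 0.4134
erfc(0.4134) = 0.5588
C = 0.44 * 0.5588 = 0.2459%

0.2459


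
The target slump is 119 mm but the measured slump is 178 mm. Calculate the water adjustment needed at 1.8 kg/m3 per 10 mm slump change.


Difference = 119 - 178 = -59 mm
Water adjustment = -59 * 1.8 / 10 = -10.6 kg/m3

-10.6


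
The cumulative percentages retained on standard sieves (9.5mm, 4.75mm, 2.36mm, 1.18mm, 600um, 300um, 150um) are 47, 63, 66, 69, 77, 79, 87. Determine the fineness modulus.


FM = sum(cumulative % retained) / 100
= 488 / 100
= 4.88

4.88


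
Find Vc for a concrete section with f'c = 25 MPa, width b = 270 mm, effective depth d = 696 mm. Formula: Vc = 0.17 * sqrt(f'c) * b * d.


Vc = 0.17 * sqrt(25) * 270 * 696 / 1000
= 159.73 kN

159.73


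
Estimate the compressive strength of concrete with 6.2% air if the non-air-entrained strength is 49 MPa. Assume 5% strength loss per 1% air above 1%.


Strength loss = (6.2 - 1) * 5 = 26.0%
f'c = 49 * (1 - 26.0/100)
= 36.26 MPa

36.26


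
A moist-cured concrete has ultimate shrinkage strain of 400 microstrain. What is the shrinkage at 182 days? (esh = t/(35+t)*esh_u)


esh(182) = 182 / (35 + 182) * 400
= 182 / 217 * 400
= 335.5 microstrain

335.5


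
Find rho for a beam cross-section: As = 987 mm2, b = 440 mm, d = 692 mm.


rho = As / (b * d)
= 987 / (440 * 692)
= 0.0032

0.0032


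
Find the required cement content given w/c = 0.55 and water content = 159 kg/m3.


Cement = water / (w/c)
= 159 / 0.55
= 289.1 kg/m3

289.1


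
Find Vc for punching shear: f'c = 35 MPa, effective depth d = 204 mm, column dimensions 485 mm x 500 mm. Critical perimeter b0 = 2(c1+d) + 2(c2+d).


b0 = 2*(485 + 204) + 2*(500 + 204) = 2786 mm
Vc = 0.33 * sqrt(35) * 2786 * 204 / 1000
= 1109.58 kN

1109.58


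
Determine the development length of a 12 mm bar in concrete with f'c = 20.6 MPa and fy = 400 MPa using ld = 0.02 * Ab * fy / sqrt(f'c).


Ab = pi * 12^2 / 4 = 113.097 mm2
ld = 0.02 * 113.097 * 400 / sqrt(20.6)
= 199.3 mm

199.3


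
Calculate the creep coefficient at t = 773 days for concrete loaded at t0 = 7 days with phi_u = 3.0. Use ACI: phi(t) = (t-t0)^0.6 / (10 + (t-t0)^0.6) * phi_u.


dt = 773 - 7 = 766
phi = 766^0.6 / (10 + 766^0.6) * 3.0
= 2.53

2.53


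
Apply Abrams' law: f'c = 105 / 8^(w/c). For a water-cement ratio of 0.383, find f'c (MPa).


f'c = 105 / 8^0.383
= 105 / 2.218
= 47.35 MPa

47.35


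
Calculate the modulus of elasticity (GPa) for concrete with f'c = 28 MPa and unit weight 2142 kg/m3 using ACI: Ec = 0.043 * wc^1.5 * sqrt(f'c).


Ec = 0.043 * 2142^1.5 * sqrt(28) / 1000
= 22.56 GPa

22.56


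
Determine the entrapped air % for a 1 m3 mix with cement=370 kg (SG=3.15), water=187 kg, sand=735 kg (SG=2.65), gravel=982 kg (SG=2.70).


Vol cement = 370 / (3.15 * 1000) = 0.11746 m3
Vol water = 187 / 1000 = 0.187 m3
Vol sand = 735 / (2.65 * 1000) = 0.277358 m3
Vol gravel = 982 / (2.70 * 1000) = 0.363704 m3
Total solid + water volume = 0.945523 m3
Air = (1 - 0.945523) * 100 = 5.45%

5.45


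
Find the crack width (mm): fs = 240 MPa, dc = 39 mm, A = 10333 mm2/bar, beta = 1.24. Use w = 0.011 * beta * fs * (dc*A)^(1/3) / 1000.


w = 0.011 * beta * fs * (dc * A)^(1/3) / 1000
= 0.011 * 1.24 * 240 * (39 * 10333)^(1/3) / 1000
= 0.242 mm

0.242


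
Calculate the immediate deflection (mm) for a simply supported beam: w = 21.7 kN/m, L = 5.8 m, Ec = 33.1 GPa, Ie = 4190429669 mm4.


Convert: L = 5.8 m = 5800 mm, Ec = 33.1 GPa = 33100 MPa
delta = 5 * 21.7 * 5800^4 / (384 * 33100 * 4190429669)
= 2.31 mm

2.31


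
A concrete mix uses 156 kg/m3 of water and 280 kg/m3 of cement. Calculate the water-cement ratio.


w/c = water / cement
w/c = 156 / 280 = 0.557

0.557


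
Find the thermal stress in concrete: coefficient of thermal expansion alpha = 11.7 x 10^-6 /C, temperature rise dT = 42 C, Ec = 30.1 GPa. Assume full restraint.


sigma = alpha * dT * Ec
= 11.7e-6 * 42 * 30.1 * 1000
= 14.791 MPa

14.791


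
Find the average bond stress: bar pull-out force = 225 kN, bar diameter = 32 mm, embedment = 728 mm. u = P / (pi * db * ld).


u = P / (pi * db * ld)
= 225 * 1000 / (pi * 32 * 728)
= 3.074 MPa

3.074


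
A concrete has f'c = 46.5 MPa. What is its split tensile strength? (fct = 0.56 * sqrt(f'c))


fct = 0.56 * sqrt(46.5)
= 0.56 * 6.819
= 3.819 MPa

3.819


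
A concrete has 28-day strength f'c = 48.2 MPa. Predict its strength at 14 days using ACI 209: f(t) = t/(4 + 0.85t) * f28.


f(14) = 14 / (4 + 0.85 * 14) * 48.2
= 14 / 15.9 * 48.2
= 42.44 MPa

42.44


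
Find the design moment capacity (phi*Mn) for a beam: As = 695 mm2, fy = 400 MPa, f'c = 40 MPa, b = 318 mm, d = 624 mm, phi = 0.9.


a = As * fy / (0.85 * f'c * b)
= 695 * 400 / (0.85 * 40 * 318)
= 25.7122 mm
Mn = As * fy * (d - a/2) / 10^6
= 169.898 kN-m
phi*Mn = 0.9 * 169.898 = 152.91 kN-m

152.91


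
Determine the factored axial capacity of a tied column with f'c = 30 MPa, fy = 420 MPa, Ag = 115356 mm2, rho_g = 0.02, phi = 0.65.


Ast = rho * Ag = 0.02 * 115356 = 2307.12 mm2
phi*Pn = 0.65 * 0.80 * (0.85 * 30 * (115356 - 2307.12) + 420 * 2307.12) / 1000
= 2002.9 kN

2002.9


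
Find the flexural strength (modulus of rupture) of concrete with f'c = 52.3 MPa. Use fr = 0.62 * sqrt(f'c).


fr = 0.62 * sqrt(52.3)
= 4.484 MPa

4.484


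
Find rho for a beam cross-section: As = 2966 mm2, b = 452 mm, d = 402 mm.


rho = As / (b * d)
= 2966 / (452 * 402)
= 0.0163

0.0163


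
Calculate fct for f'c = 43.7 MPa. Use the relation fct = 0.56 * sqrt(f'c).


fct = 0.56 * sqrt(43.7)
= 0.56 * 6.611
= 3.702 MPa

3.702


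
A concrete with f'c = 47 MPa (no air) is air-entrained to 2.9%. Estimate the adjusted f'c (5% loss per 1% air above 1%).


Strength loss = (2.9 - 1) * 5 = 9.5%
f'c = 47 * (1 - 9.5/100)
= 42.54 MPa

42.54


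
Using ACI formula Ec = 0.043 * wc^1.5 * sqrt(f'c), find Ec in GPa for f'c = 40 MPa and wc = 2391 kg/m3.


Ec = 0.043 * 2391^1.5 * sqrt(40) / 1000
= 31.8 GPa

31.8


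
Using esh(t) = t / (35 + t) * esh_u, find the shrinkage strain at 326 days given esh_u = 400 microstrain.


esh(326) = 326 / (35 + 326) * 400
= 326 / 361 * 400
= 361.2 microstrain

361.2


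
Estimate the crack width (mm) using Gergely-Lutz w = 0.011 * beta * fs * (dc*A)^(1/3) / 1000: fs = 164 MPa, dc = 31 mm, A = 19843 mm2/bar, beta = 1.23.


w = 0.011 * beta * fs * (dc * A)^(1/3) / 1000
= 0.011 * 1.23 * 164 * (31 * 19843)^(1/3) / 1000
= 0.189 mm

0.189


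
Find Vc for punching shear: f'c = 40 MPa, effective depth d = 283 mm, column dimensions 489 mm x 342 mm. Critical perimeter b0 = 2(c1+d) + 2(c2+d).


b0 = 2*(489 + 283) + 2*(342 + 283) = 2794 mm
Vc = 0.33 * sqrt(40) * 2794 * 283 / 1000
= 1650.28 kN

1650.28


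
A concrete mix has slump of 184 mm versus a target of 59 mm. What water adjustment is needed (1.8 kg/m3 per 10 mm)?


Difference = 59 - 184 = -125 mm
Water adjustment = -125 * 1.8 / 10 = -22.5 kg/m3

-22.5


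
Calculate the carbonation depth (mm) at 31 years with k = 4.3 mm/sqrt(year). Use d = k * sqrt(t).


depth = k * sqrt(t)
= 4.3 * sqrt(31)
= 23.94 mm

23.94


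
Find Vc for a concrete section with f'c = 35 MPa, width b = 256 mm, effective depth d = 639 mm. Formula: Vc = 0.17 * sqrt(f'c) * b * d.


Vc = 0.17 * sqrt(35) * 256 * 639 / 1000
= 164.52 kN

164.52


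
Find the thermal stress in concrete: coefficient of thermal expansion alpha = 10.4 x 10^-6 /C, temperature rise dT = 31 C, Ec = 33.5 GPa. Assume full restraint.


sigma = alpha * dT * Ec
= 10.4e-6 * 31 * 33.5 * 1000
= 10.8 MPa

10.8


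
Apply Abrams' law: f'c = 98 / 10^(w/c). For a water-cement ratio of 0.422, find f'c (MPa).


f'c = 98 / 10^0.422
= 98 / 2.642
= 37.09 MPa

37.09


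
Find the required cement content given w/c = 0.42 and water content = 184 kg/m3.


Cement = water / (w/c)
= 184 / 0.42
= 438.1 kg/m3

438.1


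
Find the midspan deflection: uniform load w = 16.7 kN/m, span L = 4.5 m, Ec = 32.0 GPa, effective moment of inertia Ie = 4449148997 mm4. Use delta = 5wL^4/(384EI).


Convert: L = 4.5 m = 4500 mm, Ec = 32.0 GPa = 32000 MPa
delta = 5 * 16.7 * 4500^4 / (384 * 32000 * 4449148997)
= 0.63 mm

0.63


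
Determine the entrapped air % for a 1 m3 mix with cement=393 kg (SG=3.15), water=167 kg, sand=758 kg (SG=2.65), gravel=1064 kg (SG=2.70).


Vol cement = 393 / (3.15 * 1000) = 0.124762 m3
Vol water = 167 / 1000 = 0.167 m3
Vol sand = 758 / (2.65 * 1000) = 0.286038 m3
Vol gravel = 1064 / (2.70 * 1000) = 0.394074 m3
Total solid + water volume = 0.971874 m3
Air = (1 - 0.971874) * 100 = 2.81%

2.81


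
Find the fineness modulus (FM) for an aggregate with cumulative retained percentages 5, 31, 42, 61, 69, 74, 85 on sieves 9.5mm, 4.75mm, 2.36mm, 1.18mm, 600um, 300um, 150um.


FM = sum(cumulative % retained) / 100
= 367 / 100
= 3.67

3.67


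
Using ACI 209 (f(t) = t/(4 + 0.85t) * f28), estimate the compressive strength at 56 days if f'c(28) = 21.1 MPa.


f(56) = 56 / (4 + 0.85 * 56) * 21.1
= 56 / 51.6 * 21.1
= 22.9 MPa

22.9


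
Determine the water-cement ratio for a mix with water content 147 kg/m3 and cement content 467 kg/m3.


w/c = water / cement
w/c = 147 / 467 = 0.315

0.315


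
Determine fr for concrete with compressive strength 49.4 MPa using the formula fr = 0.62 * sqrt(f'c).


fr = 0.62 * sqrt(49.4)
= 4.358 MPa

4.358


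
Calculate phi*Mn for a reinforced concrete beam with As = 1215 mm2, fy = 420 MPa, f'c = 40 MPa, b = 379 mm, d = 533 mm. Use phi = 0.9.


a = As * fy / (0.85 * f'c * b)
= 1215 * 420 / (0.85 * 40 * 379)
= 39.6011 mm
Mn = As * fy * (d - a/2) / 10^6
= 261.8857 kN-m
phi*Mn = 0.9 * 261.8857 = 235.7 kN-m

235.7


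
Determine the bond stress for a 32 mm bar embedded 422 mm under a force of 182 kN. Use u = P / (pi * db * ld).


u = P / (pi * db * ld)
= 182 * 1000 / (pi * 32 * 422)
= 4.29 MPa

4.29


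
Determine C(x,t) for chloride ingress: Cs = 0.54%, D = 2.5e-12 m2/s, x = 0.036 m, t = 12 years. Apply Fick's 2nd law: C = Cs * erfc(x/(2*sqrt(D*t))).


t_seconds = 12 * 365.25 * 24 * 3600 = 378691200.0 s
arg = 0.036 / (2 * sqrt(2.5e-12 * 378691200.0))
= 0.585
erfc(0.585) = 0.4081
C = 0.54 * 0.4081 = 0.2203%

0.2203


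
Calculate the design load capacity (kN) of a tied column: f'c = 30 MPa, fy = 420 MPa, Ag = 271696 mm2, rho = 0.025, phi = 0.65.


Ast = rho * Ag = 0.025 * 271696 = 6792.4 mm2
phi*Pn = 0.65 * 0.80 * (0.85 * 30 * (271696 - 6792.4) + 420 * 6792.4) / 1000
= 4996.08 kN

4996.08


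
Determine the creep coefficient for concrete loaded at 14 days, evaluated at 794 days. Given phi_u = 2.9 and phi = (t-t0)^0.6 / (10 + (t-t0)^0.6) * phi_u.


dt = 794 - 14 = 780
phi = 780^0.6 / (10 + 780^0.6) * 2.9
= 2.449

2.449


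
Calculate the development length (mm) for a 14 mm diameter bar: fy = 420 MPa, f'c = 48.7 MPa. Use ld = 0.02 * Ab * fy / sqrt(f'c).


Ab = pi * 14^2 / 4 = 153.938 mm2
ld = 0.02 * 153.938 * 420 / sqrt(48.7)
= 185.3 mm

185.3


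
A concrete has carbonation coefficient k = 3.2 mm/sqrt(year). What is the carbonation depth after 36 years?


depth = k * sqrt(t)
= 3.2 * sqrt(36)
= 19.2 mm

19.2


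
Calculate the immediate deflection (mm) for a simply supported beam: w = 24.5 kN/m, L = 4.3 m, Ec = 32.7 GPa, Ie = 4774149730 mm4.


Convert: L = 4.3 m = 4300 mm, Ec = 32.7 GPa = 32700 MPa
delta = 5 * 24.5 * 4300^4 / (384 * 32700 * 4774149730)
= 0.7 mm

0.7


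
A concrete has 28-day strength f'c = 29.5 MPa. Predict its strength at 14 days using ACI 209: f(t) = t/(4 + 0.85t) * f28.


f(14) = 14 / (4 + 0.85 * 14) * 29.5
= 14 / 15.9 * 29.5
= 25.97 MPa

25.97


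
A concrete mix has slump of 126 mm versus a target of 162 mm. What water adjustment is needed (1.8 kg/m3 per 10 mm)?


Difference = 162 - 126 = 36 mm
Water adjustment = 36 * 1.8 / 10 = 6.5 kg/m3

6.5


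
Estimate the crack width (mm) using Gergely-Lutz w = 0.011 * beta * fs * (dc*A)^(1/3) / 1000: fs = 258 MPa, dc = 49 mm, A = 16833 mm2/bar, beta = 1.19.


w = 0.011 * beta * fs * (dc * A)^(1/3) / 1000
= 0.011 * 1.19 * 258 * (49 * 16833)^(1/3) / 1000
= 0.317 mm

0.317


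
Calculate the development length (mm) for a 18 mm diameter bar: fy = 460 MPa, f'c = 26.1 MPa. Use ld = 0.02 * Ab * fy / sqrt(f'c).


Ab = pi * 18^2 / 4 = 254.469 mm2
ld = 0.02 * 254.469 * 460 / sqrt(26.1)
= 458.2 mm

458.2


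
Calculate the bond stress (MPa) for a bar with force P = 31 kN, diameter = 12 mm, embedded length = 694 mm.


u = P / (pi * db * ld)
= 31 * 1000 / (pi * 12 * 694)
= 1.185 MPa

1.185


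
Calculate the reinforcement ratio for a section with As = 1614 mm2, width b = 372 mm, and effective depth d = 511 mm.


rho = As / (b * d)
= 1614 / (372 * 511)
= 0.0085

0.0085


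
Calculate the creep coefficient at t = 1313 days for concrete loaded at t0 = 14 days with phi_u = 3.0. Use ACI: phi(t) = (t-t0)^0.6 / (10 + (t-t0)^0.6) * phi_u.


dt = 1313 - 14 = 1299
phi = 1299^0.6 / (10 + 1299^0.6) * 3.0
= 2.642

2.642


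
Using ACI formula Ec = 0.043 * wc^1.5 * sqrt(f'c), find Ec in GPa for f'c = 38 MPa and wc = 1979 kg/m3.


Ec = 0.043 * 1979^1.5 * sqrt(38) / 1000
= 23.34 GPa

23.34


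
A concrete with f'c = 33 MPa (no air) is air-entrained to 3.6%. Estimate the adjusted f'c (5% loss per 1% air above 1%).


Strength loss = (3.6 - 1) * 5 = 13.0%
f'c = 33 * (1 - 13.0/100)
= 28.71 MPa

28.71


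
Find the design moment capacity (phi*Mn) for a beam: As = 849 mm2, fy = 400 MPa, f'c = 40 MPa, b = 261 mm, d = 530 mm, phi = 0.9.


a = As * fy / (0.85 * f'c * b)
= 849 * 400 / (0.85 * 40 * 261)
= 38.2691 mm
Mn = As * fy * (d - a/2) / 10^6
= 173.4899 kN-m
phi*Mn = 0.9 * 173.4899 = 156.14 kN-m

156.14


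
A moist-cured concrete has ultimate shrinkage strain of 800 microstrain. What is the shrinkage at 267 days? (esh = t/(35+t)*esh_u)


esh(267) = 267 / (35 + 267) * 800
= 267 / 302 * 800
= 707.3 microstrain

707.3


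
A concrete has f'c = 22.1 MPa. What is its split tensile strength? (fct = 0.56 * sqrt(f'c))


fct = 0.56 * sqrt(22.1)
= 0.56 * 4.701
= 2.633 MPa

2.633


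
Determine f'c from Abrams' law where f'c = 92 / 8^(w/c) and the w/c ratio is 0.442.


f'c = 92 / 8^0.442
= 92 / 2.507
= 36.7 MPa

36.7


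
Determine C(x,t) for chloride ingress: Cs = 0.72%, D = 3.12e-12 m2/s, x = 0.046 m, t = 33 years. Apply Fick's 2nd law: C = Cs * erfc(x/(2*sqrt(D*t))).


t_seconds = 33 * 365.25 * 24 * 3600 = 1041400800.0 s
arg = 0.046 / (2 * sqrt(3.12e-12 * 1041400800.0))
= 0.4035
erfc(0.4035) = 0.5682
C = 0.72 * 0.5682 = 0.4091%

0.4091


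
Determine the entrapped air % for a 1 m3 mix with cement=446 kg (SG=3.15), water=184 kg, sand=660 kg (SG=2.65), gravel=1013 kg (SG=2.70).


Vol cement = 446 / (3.15 * 1000) = 0.141587 m3
Vol water = 184 / 1000 = 0.184 m3
Vol sand = 660 / (2.65 * 1000) = 0.249057 m3
Vol gravel = 1013 / (2.70 * 1000) = 0.375185 m3
Total solid + water volume = 0.949829 m3
Air = (1 - 0.949829) * 100 = 5.02%

5.02


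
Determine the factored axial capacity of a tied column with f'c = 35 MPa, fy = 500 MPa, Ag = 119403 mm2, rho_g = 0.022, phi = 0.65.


Ast = rho * Ag = 0.022 * 119403 = 2626.866 mm2
phi*Pn = 0.65 * 0.80 * (0.85 * 35 * (119403 - 2626.866) + 500 * 2626.866) / 1000
= 2489.51 kN

2489.51


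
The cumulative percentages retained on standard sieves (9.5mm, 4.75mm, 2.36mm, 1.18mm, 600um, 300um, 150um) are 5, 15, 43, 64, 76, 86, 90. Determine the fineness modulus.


FM = sum(cumulative % retained) / 100
= 379 / 100
= 3.79

3.79


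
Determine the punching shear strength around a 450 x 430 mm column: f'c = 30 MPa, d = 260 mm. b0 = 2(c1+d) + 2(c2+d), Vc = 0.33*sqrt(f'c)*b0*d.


b0 = 2*(450 + 260) + 2*(430 + 260) = 2800 mm
Vc = 0.33 * sqrt(30) * 2800 * 260 / 1000
= 1315.85 kN

1315.85


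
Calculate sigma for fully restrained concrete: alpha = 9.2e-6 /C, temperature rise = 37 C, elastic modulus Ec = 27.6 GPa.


sigma = alpha * dT * Ec
= 9.2e-6 * 37 * 27.6 * 1000
= 9.395 MPa

9.395


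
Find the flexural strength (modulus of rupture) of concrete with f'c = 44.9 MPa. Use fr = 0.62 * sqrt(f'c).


fr = 0.62 * sqrt(44.9)
= 4.154 MPa

4.154


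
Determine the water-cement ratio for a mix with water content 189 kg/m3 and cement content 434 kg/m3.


w/c = water / cement
w/c = 189 / 434 = 0.435

0.435


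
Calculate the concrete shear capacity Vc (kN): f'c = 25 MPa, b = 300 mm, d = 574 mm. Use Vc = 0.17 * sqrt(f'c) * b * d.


Vc = 0.17 * sqrt(25) * 300 * 574 / 1000
= 146.37 kN

146.37


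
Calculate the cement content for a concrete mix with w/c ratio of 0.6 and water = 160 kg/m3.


Cement = water / (w/c)
= 160 / 0.6
= 266.7 kg/m3

266.7


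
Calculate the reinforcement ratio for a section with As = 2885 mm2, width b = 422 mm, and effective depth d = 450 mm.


rho = As / (b * d)
= 2885 / (422 * 450)
= 0.0152

0.0152


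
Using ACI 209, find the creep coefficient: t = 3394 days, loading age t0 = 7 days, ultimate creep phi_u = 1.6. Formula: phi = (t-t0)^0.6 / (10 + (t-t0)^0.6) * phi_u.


dt = 3394 - 7 = 3387
phi = 3387^0.6 / (10 + 3387^0.6) * 1.6
= 1.487

1.487


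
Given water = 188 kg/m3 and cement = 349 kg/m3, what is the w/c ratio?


w/c = water / cement
w/c = 188 / 349 = 0.539

0.539


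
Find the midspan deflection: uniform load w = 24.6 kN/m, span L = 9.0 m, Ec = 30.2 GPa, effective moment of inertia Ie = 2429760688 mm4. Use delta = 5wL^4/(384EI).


Convert: L = 9.0 m = 9000 mm, Ec = 30.2 GPa = 30200 MPa
delta = 5 * 24.6 * 9000^4 / (384 * 30200 * 2429760688)
= 28.64 mm

28.64


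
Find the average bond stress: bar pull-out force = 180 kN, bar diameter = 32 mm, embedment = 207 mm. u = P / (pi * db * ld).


u = P / (pi * db * ld)
= 180 * 1000 / (pi * 32 * 207)
= 8.65 MPa

8.65


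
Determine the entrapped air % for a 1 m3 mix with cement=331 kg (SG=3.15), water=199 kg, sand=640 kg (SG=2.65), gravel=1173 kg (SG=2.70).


Vol cement = 331 / (3.15 * 1000) = 0.105079 m3
Vol water = 199 / 1000 = 0.199 m3
Vol sand = 640 / (2.65 * 1000) = 0.241509 m3
Vol gravel = 1173 / (2.70 * 1000) = 0.434444 m3
Total solid + water volume = 0.980033 m3
Air = (1 - 0.980033) * 100 = 2.0%

2.0


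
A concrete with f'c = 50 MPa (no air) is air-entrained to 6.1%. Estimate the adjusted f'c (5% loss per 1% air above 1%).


Strength loss = (6.1 - 1) * 5 = 25.5%
f'c = 50 * (1 - 25.5/100)
= 37.25 MPa

37.25


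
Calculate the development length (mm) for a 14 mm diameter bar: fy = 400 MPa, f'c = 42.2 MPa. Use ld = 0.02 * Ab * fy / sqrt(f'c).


Ab = pi * 14^2 / 4 = 153.938 mm2
ld = 0.02 * 153.938 * 400 / sqrt(42.2)
= 189.6 mm

189.6


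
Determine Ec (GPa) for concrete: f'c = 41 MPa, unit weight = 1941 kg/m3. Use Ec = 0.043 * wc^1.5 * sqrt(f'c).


Ec = 0.043 * 1941^1.5 * sqrt(41) / 1000
= 23.54 GPa

23.54


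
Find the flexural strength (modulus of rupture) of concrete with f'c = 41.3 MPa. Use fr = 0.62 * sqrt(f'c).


fr = 0.62 * sqrt(41.3)
= 3.984 MPa

3.984


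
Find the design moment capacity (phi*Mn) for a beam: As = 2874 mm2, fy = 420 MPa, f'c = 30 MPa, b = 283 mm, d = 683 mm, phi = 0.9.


a = As * fy / (0.85 * f'c * b)
= 2874 * 420 / (0.85 * 30 * 283)
= 167.2667 mm
Mn = As * fy * (d - a/2) / 10^6
= 723.4835 kN-m
phi*Mn = 0.9 * 723.4835 = 651.14 kN-m

651.14


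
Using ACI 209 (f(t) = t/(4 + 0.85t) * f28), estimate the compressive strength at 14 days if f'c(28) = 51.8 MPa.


f(14) = 14 / (4 + 0.85 * 14) * 51.8
= 14 / 15.9 * 51.8
= 45.61 MPa

45.61


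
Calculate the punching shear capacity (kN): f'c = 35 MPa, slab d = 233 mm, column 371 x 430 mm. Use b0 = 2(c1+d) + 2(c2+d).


b0 = 2*(371 + 233) + 2*(430 + 233) = 2534 mm
Vc = 0.33 * sqrt(35) * 2534 * 233 / 1000
= 1152.68 kN

1152.68


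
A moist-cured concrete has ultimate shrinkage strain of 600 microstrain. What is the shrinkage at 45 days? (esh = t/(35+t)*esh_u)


esh(45) = 45 / (35 + 45) * 600
= 45 / 80 * 600
= 337.5 microstrain

337.5


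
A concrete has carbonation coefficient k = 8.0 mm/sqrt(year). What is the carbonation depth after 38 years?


depth = k * sqrt(t)
= 8.0 * sqrt(38)
= 49.32 mm

49.32


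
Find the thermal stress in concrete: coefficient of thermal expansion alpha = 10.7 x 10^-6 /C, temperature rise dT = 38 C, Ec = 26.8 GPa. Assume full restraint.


sigma = alpha * dT * Ec
= 10.7e-6 * 38 * 26.8 * 1000
= 10.897 MPa

10.897


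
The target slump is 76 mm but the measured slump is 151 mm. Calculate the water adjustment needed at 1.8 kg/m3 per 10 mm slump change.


Difference = 76 - 151 = -75 mm
Water adjustment = -75 * 1.8 / 10 = -13.5 kg/m3

-13.5


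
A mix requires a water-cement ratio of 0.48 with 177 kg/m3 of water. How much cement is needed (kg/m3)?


Cement = water / (w/c)
= 177 / 0.48
= 368.8 kg/m3

368.8


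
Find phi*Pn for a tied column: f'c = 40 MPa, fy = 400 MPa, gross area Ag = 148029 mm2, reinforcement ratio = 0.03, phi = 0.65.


Ast = rho * Ag = 0.03 * 148029 = 4440.87 mm2
phi*Pn = 0.65 * 0.80 * (0.85 * 40 * (148029 - 4440.87) + 400 * 4440.87) / 1000
= 3462.34 kN

3462.34


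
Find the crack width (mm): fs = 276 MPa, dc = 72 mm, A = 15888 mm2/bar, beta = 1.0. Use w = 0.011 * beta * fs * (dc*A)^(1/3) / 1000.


w = 0.011 * beta * fs * (dc * A)^(1/3) / 1000
= 0.011 * 1.0 * 276 * (72 * 15888)^(1/3) / 1000
= 0.318 mm

0.318


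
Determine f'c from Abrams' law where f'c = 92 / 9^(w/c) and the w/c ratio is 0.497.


f'c = 92 / 9^0.497
= 92 / 2.98
= 30.87 MPa

30.87


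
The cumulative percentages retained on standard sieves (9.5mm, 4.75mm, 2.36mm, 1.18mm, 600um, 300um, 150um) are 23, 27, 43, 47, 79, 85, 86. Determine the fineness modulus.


FM = sum(cumulative % retained) / 100
= 390 / 100
= 3.9

3.9


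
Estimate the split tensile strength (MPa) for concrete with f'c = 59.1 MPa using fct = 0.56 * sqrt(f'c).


fct = 0.56 * sqrt(59.1)
= 0.56 * 7.688
= 4.305 MPa

4.305


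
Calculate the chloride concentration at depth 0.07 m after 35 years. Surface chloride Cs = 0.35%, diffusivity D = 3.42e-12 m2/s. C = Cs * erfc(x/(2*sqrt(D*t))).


t_seconds = 35 * 365.25 * 24 * 3600 = 1104516000.0 s
arg = 0.07 / (2 * sqrt(3.42e-12 * 1104516000.0))
= 0.5695
erfc(0.5695) = 0.4206
C = 0.35 * 0.4206 = 0.1472%

0.1472


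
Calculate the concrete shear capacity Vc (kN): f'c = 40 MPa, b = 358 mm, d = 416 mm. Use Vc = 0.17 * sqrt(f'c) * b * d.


Vc = 0.17 * sqrt(40) * 358 * 416 / 1000
= 160.12 kN

160.12


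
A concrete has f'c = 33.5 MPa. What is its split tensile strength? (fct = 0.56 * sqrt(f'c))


fct = 0.56 * sqrt(33.5)
= 0.56 * 5.788
= 3.241 MPa

3.241


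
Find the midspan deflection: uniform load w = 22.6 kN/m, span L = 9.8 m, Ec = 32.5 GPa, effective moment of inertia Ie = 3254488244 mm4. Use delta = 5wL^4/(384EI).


Convert: L = 9.8 m = 9800 mm, Ec = 32.5 GPa = 32500 MPa
delta = 5 * 22.6 * 9800^4 / (384 * 32500 * 3254488244)
= 25.66 mm

25.66


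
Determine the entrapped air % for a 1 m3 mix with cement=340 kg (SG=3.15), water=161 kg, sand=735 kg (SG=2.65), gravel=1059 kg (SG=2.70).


Vol cement = 340 / (3.15 * 1000) = 0.107937 m3
Vol water = 161 / 1000 = 0.161 m3
Vol sand = 735 / (2.65 * 1000) = 0.277358 m3
Vol gravel = 1059 / (2.70 * 1000) = 0.392222 m3
Total solid + water volume = 0.938517 m3
Air = (1 - 0.938517) * 100 = 6.15%

6.15


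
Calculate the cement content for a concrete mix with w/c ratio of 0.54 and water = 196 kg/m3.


Cement = water / (w/c)
= 196 / 0.54
= 363.0 kg/m3

363.0


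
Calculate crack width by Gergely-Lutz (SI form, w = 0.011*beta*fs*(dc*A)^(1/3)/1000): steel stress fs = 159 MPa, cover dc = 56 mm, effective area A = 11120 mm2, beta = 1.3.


w = 0.011 * beta * fs * (dc * A)^(1/3) / 1000
= 0.011 * 1.3 * 159 * (56 * 11120)^(1/3) / 1000
= 0.194 mm

0.194


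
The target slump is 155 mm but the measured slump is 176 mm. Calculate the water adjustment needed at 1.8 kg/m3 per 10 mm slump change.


Difference = 155 - 176 = -21 mm
Water adjustment = -21 * 1.8 / 10 = -3.8 kg/m3

-3.8


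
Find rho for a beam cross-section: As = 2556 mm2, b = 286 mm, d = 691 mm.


rho = As / (b * d)
= 2556 / (286 * 691)
= 0.0129

0.0129


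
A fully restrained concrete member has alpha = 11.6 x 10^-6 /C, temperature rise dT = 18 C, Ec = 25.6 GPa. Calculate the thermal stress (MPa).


sigma = alpha * dT * Ec
= 11.6e-6 * 18 * 25.6 * 1000
= 5.345 MPa

5.345


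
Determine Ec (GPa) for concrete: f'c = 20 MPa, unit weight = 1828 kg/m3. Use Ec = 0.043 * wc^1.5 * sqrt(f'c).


Ec = 0.043 * 1828^1.5 * sqrt(20) / 1000
= 15.03 GPa

15.03


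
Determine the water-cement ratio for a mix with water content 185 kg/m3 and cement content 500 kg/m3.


w/c = water / cement
w/c = 185 / 500 = 0.37

0.37


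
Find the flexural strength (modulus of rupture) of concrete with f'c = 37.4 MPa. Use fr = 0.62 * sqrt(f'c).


fr = 0.62 * sqrt(37.4)
= 3.792 MPa

3.792


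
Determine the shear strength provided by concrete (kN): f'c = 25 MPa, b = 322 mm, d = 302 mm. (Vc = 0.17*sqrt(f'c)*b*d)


Vc = 0.17 * sqrt(25) * 322 * 302 / 1000
= 82.66 kN

82.66


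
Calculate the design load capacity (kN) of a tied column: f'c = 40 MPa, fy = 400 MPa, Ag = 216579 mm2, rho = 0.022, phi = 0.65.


Ast = rho * Ag = 0.022 * 216579 = 4764.738 mm2
phi*Pn = 0.65 * 0.80 * (0.85 * 40 * (216579 - 4764.738) + 400 * 4764.738) / 1000
= 4735.94 kN

4735.94


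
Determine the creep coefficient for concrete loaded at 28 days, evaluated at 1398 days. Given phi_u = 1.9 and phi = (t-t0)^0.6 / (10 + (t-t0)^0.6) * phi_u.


dt = 1398 - 28 = 1370
phi = 1370^0.6 / (10 + 1370^0.6) * 1.9
= 1.68

1.68


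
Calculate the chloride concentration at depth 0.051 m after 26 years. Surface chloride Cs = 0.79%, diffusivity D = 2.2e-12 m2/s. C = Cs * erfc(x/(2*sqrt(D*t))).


t_seconds = 26 * 365.25 * 24 * 3600 = 820497600.0 s
arg = 0.051 / (2 * sqrt(2.2e-12 * 820497600.0))
= 0.6002
erfc(0.6002) = 0.396
C = 0.79 * 0.396 = 0.3128%

0.3128


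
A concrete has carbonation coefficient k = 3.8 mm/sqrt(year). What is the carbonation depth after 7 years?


depth = k * sqrt(t)
= 3.8 * sqrt(7)
= 10.05 mm

10.05


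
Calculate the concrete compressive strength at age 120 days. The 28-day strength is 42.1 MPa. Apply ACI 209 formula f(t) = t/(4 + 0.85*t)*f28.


f(120) = 120 / (4 + 0.85 * 120) * 42.1
= 120 / 106.0 * 42.1
= 47.66 MPa

47.66


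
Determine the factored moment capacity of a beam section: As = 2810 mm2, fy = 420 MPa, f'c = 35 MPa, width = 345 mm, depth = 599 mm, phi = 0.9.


a = As * fy / (0.85 * f'c * b)
= 2810 * 420 / (0.85 * 35 * 345)
= 114.9872 mm
Mn = As * fy * (d - a/2) / 10^6
= 639.0858 kN-m
phi*Mn = 0.9 * 639.0858 = 575.18 kN-m

575.18


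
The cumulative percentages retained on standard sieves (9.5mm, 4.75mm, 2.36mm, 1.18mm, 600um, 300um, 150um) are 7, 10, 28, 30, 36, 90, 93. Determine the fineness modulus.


FM = sum(cumulative % retained) / 100
= 294 / 100
= 2.94

2.94


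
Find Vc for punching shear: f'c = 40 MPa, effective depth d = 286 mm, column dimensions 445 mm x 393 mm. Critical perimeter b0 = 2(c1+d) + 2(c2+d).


b0 = 2*(445 + 286) + 2*(393 + 286) = 2820 mm
Vc = 0.33 * sqrt(40) * 2820 * 286 / 1000
= 1683.29 kN

1683.29


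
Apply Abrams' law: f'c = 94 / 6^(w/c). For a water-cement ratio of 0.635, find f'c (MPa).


f'c = 94 / 6^0.635
= 94 / 3.12
= 30.13 MPa

30.13


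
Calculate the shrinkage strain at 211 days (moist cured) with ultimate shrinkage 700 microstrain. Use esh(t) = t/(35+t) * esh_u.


esh(211) = 211 / (35 + 211) * 700
= 211 / 246 * 700
= 600.4 microstrain

600.4


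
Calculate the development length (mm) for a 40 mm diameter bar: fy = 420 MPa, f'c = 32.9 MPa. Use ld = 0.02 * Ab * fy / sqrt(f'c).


Ab = pi * 40^2 / 4 = 1256.637 mm2
ld = 0.02 * 1256.637 * 420 / sqrt(32.9)
= 1840.3 mm

1840.3


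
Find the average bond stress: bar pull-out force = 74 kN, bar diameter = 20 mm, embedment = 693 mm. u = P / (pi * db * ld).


u = P / (pi * db * ld)
= 74 * 1000 / (pi * 20 * 693)
= 1.699 MPa

1.699


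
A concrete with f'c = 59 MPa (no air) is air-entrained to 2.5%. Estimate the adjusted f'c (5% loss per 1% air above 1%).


Strength loss = (2.5 - 1) * 5 = 7.5%
f'c = 59 * (1 - 7.5/100)
= 54.58 MPa

54.58


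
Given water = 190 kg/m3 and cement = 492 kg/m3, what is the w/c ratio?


w/c = water / cement
w/c = 190 / 492 = 0.386

0.386


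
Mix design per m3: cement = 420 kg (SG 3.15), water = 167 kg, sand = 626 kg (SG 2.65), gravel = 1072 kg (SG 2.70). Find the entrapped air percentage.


Vol cement = 420 / (3.15 * 1000) = 0.133333 m3
Vol water = 167 / 1000 = 0.167 m3
Vol sand = 626 / (2.65 * 1000) = 0.236226 m3
Vol gravel = 1072 / (2.70 * 1000) = 0.397037 m3
Total solid + water volume = 0.933597 m3
Air = (1 - 0.933597) * 100 = 6.64%

6.64


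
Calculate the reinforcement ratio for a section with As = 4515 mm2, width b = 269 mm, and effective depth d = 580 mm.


rho = As / (b * d)
= 4515 / (269 * 580)
= 0.0289

0.0289


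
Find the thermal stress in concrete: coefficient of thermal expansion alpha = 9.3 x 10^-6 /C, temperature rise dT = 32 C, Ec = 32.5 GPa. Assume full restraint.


sigma = alpha * dT * Ec
= 9.3e-6 * 32 * 32.5 * 1000
= 9.672 MPa

9.672


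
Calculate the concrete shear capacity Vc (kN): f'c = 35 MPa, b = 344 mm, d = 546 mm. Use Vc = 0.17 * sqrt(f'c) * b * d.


Vc = 0.17 * sqrt(35) * 344 * 546 / 1000
= 188.9 kN

188.9


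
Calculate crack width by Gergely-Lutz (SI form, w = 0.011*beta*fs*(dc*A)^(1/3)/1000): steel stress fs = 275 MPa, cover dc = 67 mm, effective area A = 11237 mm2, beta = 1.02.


w = 0.011 * beta * fs * (dc * A)^(1/3) / 1000
= 0.011 * 1.02 * 275 * (67 * 11237)^(1/3) / 1000
= 0.281 mm

0.281


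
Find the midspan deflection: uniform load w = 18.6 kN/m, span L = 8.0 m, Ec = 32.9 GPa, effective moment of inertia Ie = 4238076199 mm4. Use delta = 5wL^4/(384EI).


Convert: L = 8.0 m = 8000 mm, Ec = 32.9 GPa = 32900 MPa
delta = 5 * 18.6 * 8000^4 / (384 * 32900 * 4238076199)
= 7.11 mm

7.11


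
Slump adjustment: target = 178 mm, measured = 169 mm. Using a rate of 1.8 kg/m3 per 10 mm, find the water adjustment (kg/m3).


Difference = 178 - 169 = 9 mm
Water adjustment = 9 * 1.8 / 10 = 1.6 kg/m3

1.6


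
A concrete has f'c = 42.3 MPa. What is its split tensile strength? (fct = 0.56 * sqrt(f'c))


fct = 0.56 * sqrt(42.3)
= 0.56 * 6.504
= 3.642 MPa

3.642


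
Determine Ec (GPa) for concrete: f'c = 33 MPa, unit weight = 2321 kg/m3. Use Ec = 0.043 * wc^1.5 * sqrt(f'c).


Ec = 0.043 * 2321^1.5 * sqrt(33) / 1000
= 27.62 GPa

27.62


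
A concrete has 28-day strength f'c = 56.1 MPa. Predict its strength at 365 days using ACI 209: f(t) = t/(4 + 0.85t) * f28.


f(365) = 365 / (4 + 0.85 * 365) * 56.1
= 365 / 314.25 * 56.1
= 65.16 MPa

65.16


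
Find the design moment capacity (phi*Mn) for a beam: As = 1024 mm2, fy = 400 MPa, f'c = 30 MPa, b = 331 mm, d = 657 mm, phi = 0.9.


a = As * fy / (0.85 * f'c * b)
= 1024 * 400 / (0.85 * 30 * 331)
= 48.5279 mm
Mn = As * fy * (d - a/2) / 10^6
= 259.1687 kN-m
phi*Mn = 0.9 * 259.1687 = 233.25 kN-m

233.25


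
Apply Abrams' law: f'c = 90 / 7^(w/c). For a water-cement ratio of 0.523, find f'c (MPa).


f'c = 90 / 7^0.523
= 90 / 2.767
= 32.53 MPa

32.53


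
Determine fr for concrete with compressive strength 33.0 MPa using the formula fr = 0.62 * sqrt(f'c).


fr = 0.62 * sqrt(33.0)
= 3.562 MPa

3.562


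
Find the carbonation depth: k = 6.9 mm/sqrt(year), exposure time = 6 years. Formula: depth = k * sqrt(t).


depth = k * sqrt(t)
= 6.9 * sqrt(6)
= 16.9 mm

16.9


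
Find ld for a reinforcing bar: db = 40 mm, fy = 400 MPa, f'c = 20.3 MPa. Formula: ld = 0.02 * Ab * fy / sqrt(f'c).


Ab = pi * 40^2 / 4 = 1256.637 mm2
ld = 0.02 * 1256.637 * 400 / sqrt(20.3)
= 2231.3 mm

2231.3


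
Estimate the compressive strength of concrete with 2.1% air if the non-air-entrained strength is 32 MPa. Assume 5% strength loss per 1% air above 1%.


Strength loss = (2.1 - 1) * 5 = 5.5%
f'c = 32 * (1 - 5.5/100)
= 30.24 MPa

30.24


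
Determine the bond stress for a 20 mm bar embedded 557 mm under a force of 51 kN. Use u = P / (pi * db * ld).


u = P / (pi * db * ld)
= 51 * 1000 / (pi * 20 * 557)
= 1.457 MPa

1.457


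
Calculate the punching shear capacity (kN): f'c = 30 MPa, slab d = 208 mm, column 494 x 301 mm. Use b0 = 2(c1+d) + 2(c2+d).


b0 = 2*(494 + 208) + 2*(301 + 208) = 2422 mm
Vc = 0.33 * sqrt(30) * 2422 * 208 / 1000
= 910.57 kN

910.57


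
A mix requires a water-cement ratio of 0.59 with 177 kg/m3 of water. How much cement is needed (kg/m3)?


Cement = water / (w/c)
= 177 / 0.59
= 300.0 kg/m3

300.0


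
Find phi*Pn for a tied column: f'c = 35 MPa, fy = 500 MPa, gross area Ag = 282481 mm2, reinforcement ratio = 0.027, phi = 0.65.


Ast = rho * Ag = 0.027 * 282481 = 7626.987 mm2
phi*Pn = 0.65 * 0.80 * (0.85 * 35 * (282481 - 7626.987) + 500 * 7626.987) / 1000
= 6235.01 kN

6235.01


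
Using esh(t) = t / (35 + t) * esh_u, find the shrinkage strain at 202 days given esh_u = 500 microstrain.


esh(202) = 202 / (35 + 202) * 500
= 202 / 237 * 500
= 426.2 microstrain

426.2
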